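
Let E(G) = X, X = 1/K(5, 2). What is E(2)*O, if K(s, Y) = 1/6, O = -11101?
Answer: -66606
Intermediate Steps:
K(s, Y) = ⅙
X = 6 (X = 1/(⅙) = 6)
E(G) = 6
E(2)*O = 6*(-11101) = -66606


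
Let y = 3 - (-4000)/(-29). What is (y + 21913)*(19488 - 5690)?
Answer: 8714320072/29 ≈ 3.0049e+8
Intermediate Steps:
y = -3913/29 (y = 3 - (-4000)*(-1)/29 = 3 - 50*80/29 = 3 - 4000/29 = -3913/29 ≈ -134.93)
(y + 21913)*(19488 - 5690) = (-3913/29 + 21913)*(19488 - 5690) = (631564/29)*13798 = 8714320072/29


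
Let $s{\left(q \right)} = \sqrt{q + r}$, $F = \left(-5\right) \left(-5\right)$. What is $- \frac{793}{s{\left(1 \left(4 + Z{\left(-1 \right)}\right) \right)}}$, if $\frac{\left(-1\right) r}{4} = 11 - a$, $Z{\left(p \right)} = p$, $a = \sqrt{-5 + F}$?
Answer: $\frac{793 i}{\sqrt{41 - 8 \sqrt{5}}} \approx 164.95 i$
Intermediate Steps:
$F = 25$
$a = 2 \sqrt{5}$ ($a = \sqrt{-5 + 25} = \sqrt{20} = 2 \sqrt{5} \approx 4.4721$)
$r = -44 + 8 \sqrt{5}$ ($r = - 4 \left(11 - 2 \sqrt{5}\right) = -44 + 8 \sqrt{5} \approx -26.111$)
$s{\left(q \right)} = \sqrt{-44 + q + 8 \sqrt{5}}$ ($s{\left(q \right)} = \sqrt{q - \left(44 - 8 \sqrt{5}\right)} = \sqrt{-44 + q + 8 \sqrt{5}}$)
$- \frac{793}{s{\left(1 \left(4 + Z{\left(-1 \right)}\right) \right)}} = - \frac{793}{\sqrt{-44 + 1 \left(4 - 1\right) + 8 \sqrt{5}}} = - \frac{793}{\sqrt{-44 + 1 \cdot 3 + 8 \sqrt{5}}} = - \frac{793}{\sqrt{-44 + 3 + 8 \sqrt{5}}} = - \frac{793}{\sqrt{-41 + 8 \sqrt{5}}}$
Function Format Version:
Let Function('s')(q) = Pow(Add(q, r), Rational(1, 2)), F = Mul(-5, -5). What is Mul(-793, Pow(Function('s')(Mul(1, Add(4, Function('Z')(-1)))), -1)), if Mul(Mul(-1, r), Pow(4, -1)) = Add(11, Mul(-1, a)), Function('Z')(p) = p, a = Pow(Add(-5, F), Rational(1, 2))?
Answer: Mul(793, I, Pow(Add(41, Mul(-8, Pow(5, Rational(1, 2)))), Rational(-1, 2))) ≈ Mul(164.95, I)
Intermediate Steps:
F = 25
a = Mul(2, Pow(5, Rational(1, 2))) (a = Pow(Add(-5, 25), Rational(1, 2)) = Pow(20, Rational(1, 2)) = Mul(2, Pow(5, Rational(1, 2))) ≈ 4.4721)
r = Add(-44, Mul(8, Pow(5, Rational(1, 2)))) (r = Mul(-4, Add(11, Mul(-1, Mul(2, Pow(5, Rational(1, 2)))))) = Mul(-4, Add(11, Mul(-2, Pow(5, Rational(1, 2))))) = Add(-44, Mul(8, Pow(5, Rational(1, 2)))) ≈ -26.111)
Function('s')(q) = Pow(Add(-44, q, Mul(8, Pow(5, Rational(1, 2)))), Rational(1, 2)) (Function('s')(q) = Pow(Add(q, Add(-44, Mul(8, Pow(5, Rational(1, 2))))), Rational(1, 2)) = Pow(Add(-44, q, Mul(8, Pow(5, Rational(1, 2)))), Rational(1, 2)))
Mul(-793, Pow(Function('s')(Mul(1, Add(4, Function('Z')(-1)))), -1)) = Mul(-793, Pow(Pow(Add(-44, Mul(1, Add(4, -1)), Mul(8, Pow(5, Rational(1, 2)))), Rational(1, 2)), -1)) = Mul(-793, Pow(Pow(Add(-44, Mul(1, 3), Mul(8, Pow(5, Rational(1, 2)))), Rational(1, 2)), -1)) = Mul(-793, Pow(Pow(Add(-44, 3, Mul(8, Pow(5, Rational(1, 2)))), Rational(1, 2)), -1)) = Mul(-793, Pow(Pow(Add(-41, Mul(8, Pow(5, Rational(1, 2)))), Rational(1, 2)), -1)) = Mul(-793, Pow(Add(-41, Mul(8, Pow(5, Rational(1, 2)))), Rational(-1, 2)))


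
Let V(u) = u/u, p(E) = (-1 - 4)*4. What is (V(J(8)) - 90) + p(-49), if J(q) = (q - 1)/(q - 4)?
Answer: -109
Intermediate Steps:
J(q) = (-1 + q)/(-4 + q)
p(E) = -20 (p(E) = -5*4 = -20)
V(u) = 1
(V(J(8)) - 90) + p(-49) = (1 - 90) - 20 = -89 - 20 = -109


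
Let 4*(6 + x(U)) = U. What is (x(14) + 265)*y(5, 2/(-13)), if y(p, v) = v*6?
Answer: -3150/13 ≈ -242.31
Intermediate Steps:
x(U) = -6 + U/4
y(p, v) = 6*v
(x(14) + 265)*y(5, 2/(-13)) = ((-6 + (¼)*14) + 265)*(6*(2/(-13))) = ((-6 + 7/2) + 265)*(6*(2*(-1/13))) = (-5/2 + 265)*(6*(-2/13)) = (525/2)*(-12/13) = -3150/13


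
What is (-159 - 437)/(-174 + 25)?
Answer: 4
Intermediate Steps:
(-159 - 437)/(-174 + 25) = -596/(-149) = -596*(-1/149) = 4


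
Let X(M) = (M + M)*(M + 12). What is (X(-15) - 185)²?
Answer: 9025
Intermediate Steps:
X(M) = 2*M*(12 + M) (X(M) = (2*M)*(12 + M) = 2*M*(12 + M))
(X(-15) - 185)² = (2*(-15)*(12 - 15) - 185)² = (2*(-15)*(-3) - 185)² = (90 - 185)² = (-95)² = 9025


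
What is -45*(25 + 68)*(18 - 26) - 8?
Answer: 33472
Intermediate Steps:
-45*(25 + 68)*(18 - 26) - 8 = -4185*(-8) - 8 = -45*(-744) - 8 = 33480 - 8 = 33472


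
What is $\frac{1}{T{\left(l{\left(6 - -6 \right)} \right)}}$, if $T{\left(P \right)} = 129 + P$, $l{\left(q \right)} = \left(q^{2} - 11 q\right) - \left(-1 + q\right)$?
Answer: $\frac{1}{130} \approx 0.0076923$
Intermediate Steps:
$l{\left(q \right)} = 1 + q^{2} - 12 q$
$\frac{1}{T{\left(l{\left(6 - -6 \right)} \right)}} = \frac{1}{129 + \left(1 + \left(6 - -6\right)^{2} - 12 \left(6 - -6\right)\right)} = \frac{1}{129 + \left(1 + \left(6 + 6\right)^{2} - 12 \left(6 + 6\right)\right)} = \frac{1}{129 + \left(1 + 12^{2} - 144\right)} = \frac{1}{129 + \left(1 + 144 - 144\right)} = \frac{1}{129 + 1} = \frac{1}{130}$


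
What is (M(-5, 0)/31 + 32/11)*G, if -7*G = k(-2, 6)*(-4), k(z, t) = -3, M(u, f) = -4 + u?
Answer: -10716/2387 ≈ -4.4893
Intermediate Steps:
G = -12/7 (G = -(-3)*(-4)/7 = -1/7*12 = -12/7 ≈ -1.7143)
(M(-5, 0)/31 + 32/11)*G = ((-4 - 5)/31 + 32/11)*(-12/7) = (-9*1/31 + 32*(1/11))*(-12/7) = (-9/31 + 32/11)*(-12/7) = (893/341)*(-12/7) = -10716/2387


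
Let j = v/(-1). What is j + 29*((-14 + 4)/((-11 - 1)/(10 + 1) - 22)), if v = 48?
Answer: -4501/127 ≈ -35.441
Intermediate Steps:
j = -48 (j = 48/(-1) = 48*(-1) = -48)
j + 29*((-14 + 4)/((-11 - 1)/(10 + 1) - 22)) = -48 + 29*((-14 + 4)/((-11 - 1)/(10 + 1) - 22)) = -48 + 29*(-10/(-12/11 - 22)) = -48 + 29*(-10/(-254/11)) = -48 + 29*(-10*(-11/254)) = -48 + 29*(55/127) = -48 + 1595/127 = -4501/127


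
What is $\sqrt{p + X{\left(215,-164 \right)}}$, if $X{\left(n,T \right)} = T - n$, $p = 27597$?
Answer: $\sqrt{27218} \approx 164.98$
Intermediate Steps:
$\sqrt{p + X{\left(215,-164 \right)}} = \sqrt{27597 - 379} = \sqrt{27218}$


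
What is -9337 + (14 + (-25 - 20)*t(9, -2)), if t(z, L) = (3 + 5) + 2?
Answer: -9773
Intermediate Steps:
t(z, L) = 10 (t(z, L) = 8 + 2 = 10)
-9337 + (14 + (-25 - 20)*t(9, -2)) = -9337 + (14 + (-25 - 20)*10) = -9337 + (14 - 45*10) = -9337 + (14 - 450) = -9337 - 436 = -9773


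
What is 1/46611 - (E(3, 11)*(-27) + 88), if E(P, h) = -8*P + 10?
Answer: -21720725/46611 ≈ -466.00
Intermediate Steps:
E(P, h) = 10 - 8*P
1/46611 - (E(3, 11)*(-27) + 88) = 1/46611 - ((10 - 8*3)*(-27) + 88) = 1/46611 - ((10 - 24)*(-27) + 88) = 1/46611 - (-14*(-27) + 88) = 1/46611 - (378 + 88) = 1/46611 - 1*466 = 1/46611 - 466 = -21720725/46611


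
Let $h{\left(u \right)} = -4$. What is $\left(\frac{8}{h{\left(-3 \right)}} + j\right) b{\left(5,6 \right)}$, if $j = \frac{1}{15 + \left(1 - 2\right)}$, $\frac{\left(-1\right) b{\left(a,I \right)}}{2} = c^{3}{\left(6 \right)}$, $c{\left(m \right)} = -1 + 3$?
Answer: $\frac{216}{7} \approx 30.857$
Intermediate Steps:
$c{\left(m \right)} = 2$
$b{\left(a,I \right)} = -16$ ($b{\left(a,I \right)} = - 2 \cdot 2^{3} = \left(-2\right) 8 = -16$)
$j = \frac{1}{14}$ ($j = \frac{1}{15 - 1} = \frac{1}{14} \approx 0.071429$)
$\left(\frac{8}{h{\left(-3 \right)}} + j\right) b{\left(5,6 \right)} = \left(\frac{8}{-4} + \frac{1}{14}\right) \left(-16\right) = \left(8 \left(- \frac{1}{4}\right) + \frac{1}{14}\right) \left(-16\right) = \left(-2 + \frac{1}{14}\right) \left(-16\right) = \left(- \frac{27}{14}\right) \left(-16\right) = \frac{216}{7}$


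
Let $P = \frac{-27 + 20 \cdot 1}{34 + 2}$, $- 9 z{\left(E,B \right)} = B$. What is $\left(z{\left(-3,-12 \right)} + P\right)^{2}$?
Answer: $\frac{1681}{1296} \approx 1.2971$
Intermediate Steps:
$z{\left(E,B \right)} = - \frac{B}{9}$
$P = - \frac{7}{36}$ ($P = \frac{-27 + 20}{36} = \left(-7\right) \frac{1}{36} = - \frac{7}{36} \approx -0.19444$)
$\left(z{\left(-3,-12 \right)} + P\right)^{2} = \left(\left(- \frac{1}{9}\right) \left(-12\right) - \frac{7}{36}\right)^{2} = \left(\frac{4}{3} - \frac{7}{36}\right)^{2} = \left(\frac{41}{36}\right)^{2} = \frac{1681}{1296}$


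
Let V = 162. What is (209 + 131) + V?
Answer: 502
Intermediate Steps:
(209 + 131) + V = (209 + 131) + 162 = 340 + 162 = 502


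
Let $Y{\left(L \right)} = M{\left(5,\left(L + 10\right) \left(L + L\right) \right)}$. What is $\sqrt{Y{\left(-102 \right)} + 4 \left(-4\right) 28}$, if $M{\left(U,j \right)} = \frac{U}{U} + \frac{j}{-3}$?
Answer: $i \sqrt{6703} \approx 81.872 i$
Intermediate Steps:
$M{\left(U,j \right)} = 1 - \frac{j}{3}$ ($M{\left(U,j \right)} = 1 + j \left(- \frac{1}{3}\right) = 1 - \frac{j}{3}$)
$Y{\left(L \right)} = 1 - \frac{2 L \left(10 + L\right)}{3}$ ($Y{\left(L \right)} = 1 - \frac{\left(L + 10\right) \left(L + L\right)}{3} = 1 - \frac{\left(10 + L\right) 2 L}{3} = 1 - \frac{2 L \left(10 + L\right)}{3}$)
$\sqrt{Y{\left(-102 \right)} + 4 \left(-4\right) 28} = \sqrt{\left(1 - - 68 \left(10 - 102\right)\right) + 4 \left(-4\right) 28} = \sqrt{\left(1 - \left(-68\right) \left(-92\right)\right) - 448} = \sqrt{\left(1 - 6256\right) - 448} = \sqrt{-6255 - 448} = \sqrt{-6703} = i \sqrt{6703}$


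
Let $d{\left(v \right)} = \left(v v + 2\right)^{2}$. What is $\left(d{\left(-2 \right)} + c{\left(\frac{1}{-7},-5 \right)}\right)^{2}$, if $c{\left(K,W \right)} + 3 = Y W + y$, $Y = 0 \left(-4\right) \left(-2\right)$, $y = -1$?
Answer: $1024$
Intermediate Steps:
$Y = 0$ ($Y = 0 \left(-2\right) = 0$)
$d{\left(v \right)} = \left(2 + v^{2}\right)^{2}$ ($d{\left(v \right)} = \left(v^{2} + 2\right)^{2} = \left(2 + v^{2}\right)^{2}$)
$c{\left(K,W \right)} = -4$ ($c{\left(K,W \right)} = -3 - \left(1 + 0 W\right) = -3 + \left(0 - 1\right) = -3 - 1 = -4$)
$\left(d{\left(-2 \right)} + c{\left(\frac{1}{-7},-5 \right)}\right)^{2} = \left(\left(2 + \left(-2\right)^{2}\right)^{2} - 4\right)^{2} = \left(\left(2 + 4\right)^{2} - 4\right)^{2} = \left(6^{2} - 4\right)^{2} = \left(36 - 4\right)^{2} = 32^{2} = 1024$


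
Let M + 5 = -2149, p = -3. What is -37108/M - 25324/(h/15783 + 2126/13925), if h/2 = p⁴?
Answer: -499463067976189/3213993093 ≈ -1.5540e+5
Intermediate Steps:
M = -2154 (M = -5 - 2149 = -2154)
h = 162 (h = 2*(-3)⁴ = 2*81 = 162)
-37108/M - 25324/(h/15783 + 2126/13925) = -37108/(-2154) - 25324/(162/15783 + 2126/13925) = -37108*(-1/2154) - 25324/(162*(1/15783) + 2126*(1/13925)) = 18554/1077 - 25324/(54/5261 + 2126/13925) = 18554/1077 - 25324/11936836/73259425 = 18554/1077 - 25324*73259425/11936836 = 18554/1077 - 463805419675/2984209 = -499463067976189/3213993093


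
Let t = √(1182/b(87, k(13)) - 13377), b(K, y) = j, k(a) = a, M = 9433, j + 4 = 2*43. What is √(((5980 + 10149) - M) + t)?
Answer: √(11255976 + 123*I*√2495834)/41 ≈ 81.832 + 0.7063*I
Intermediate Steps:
j = 82 (j = -4 + 2*43 = -4 + 86 = 82)
b(K, y) = 82
t = 3*I*√2495834/41 (t = √(1182/82 - 13377) = √(1182*(1/82) - 13377) = √(591/41 - 13377) = √(-547866/41) = 3*I*√2495834/41 ≈ 115.6*I)
√(((5980 + 10149) - M) + t) = √(((5980 + 10149) - 1*9433) + 3*I*√2495834/41) = √((16129 - 9433) + 3*I*√2495834/41) = √(6696 + 3*I*√2495834/41)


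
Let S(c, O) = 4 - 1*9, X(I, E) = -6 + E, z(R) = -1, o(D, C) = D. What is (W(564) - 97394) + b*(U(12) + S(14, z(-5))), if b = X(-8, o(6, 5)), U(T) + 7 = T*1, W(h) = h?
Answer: -96830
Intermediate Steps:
S(c, O) = -5 (S(c, O) = 4 - 9 = -5)
U(T) = -7 + T (U(T) = -7 + T*1 = -7 + T)
b = 0 (b = -6 + 6 = 0)
(W(564) - 97394) + b*(U(12) + S(14, z(-5))) = (564 - 97394) + 0*((-7 + 12) - 5) = -96830 + 0*(5 - 5) = -96830 + 0*0 = -96830 + 0 = -96830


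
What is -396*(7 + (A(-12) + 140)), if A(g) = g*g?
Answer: -115236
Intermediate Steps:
A(g) = g²
-396*(7 + (A(-12) + 140)) = -396*(7 + ((-12)² + 140)) = -396*(7 + (144 + 140)) = -396*(7 + 284) = -396*291 = -115236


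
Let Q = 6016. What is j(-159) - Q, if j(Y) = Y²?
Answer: 19265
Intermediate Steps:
j(-159) - Q = (-159)² - 1*6016 = 25281 - 6016 = 19265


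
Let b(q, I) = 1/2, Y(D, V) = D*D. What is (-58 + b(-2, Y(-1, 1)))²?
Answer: 13225/4 ≈ 3306.3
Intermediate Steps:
Y(D, V) = D²
b(q, I) = ½
(-58 + b(-2, Y(-1, 1)))² = (-58 + ½)² = (-115/2)² = 13225/4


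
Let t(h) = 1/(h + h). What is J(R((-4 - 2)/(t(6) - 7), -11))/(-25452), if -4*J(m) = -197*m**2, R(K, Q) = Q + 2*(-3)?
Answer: -56933/101808 ≈ -0.55922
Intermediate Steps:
t(h) = 1/(2*h)
R(K, Q) = -6 + Q (R(K, Q) = Q - 6 = -6 + Q)
J(m) = 197*m**2/4 (J(m) = -(-197)*m**2/4 = 197*m**2/4)
J(R((-4 - 2)/(t(6) - 7), -11))/(-25452) = (197*(-6 - 11)**2/4)/(-25452) = ((197/4)*(-17)**2)*(-1/25452) = ((197/4)*289)*(-1/25452) = (56933/4)*(-1/25452) = -56933/101808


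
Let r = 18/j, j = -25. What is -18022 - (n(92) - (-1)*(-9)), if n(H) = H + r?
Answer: -452607/25 ≈ -18104.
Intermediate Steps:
r = -18/25 (r = 18/(-25) = 18*(-1/25) = -18/25 ≈ -0.72000)
n(H) = -18/25 + H (n(H) = H - 18/25 = -18/25 + H)
-18022 - (n(92) - (-1)*(-9)) = -18022 - ((-18/25 + 92) - (-1)*(-9)) = -18022 - (2282/25 - 1*9) = -18022 - (2282/25 - 9) = -18022 - 1*2057/25 = -18022 - 2057/25 = -452607/25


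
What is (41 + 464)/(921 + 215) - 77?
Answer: -86967/1136 ≈ -76.555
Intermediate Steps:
(41 + 464)/(921 + 215) - 77 = 505/1136 - 77 = -86967/1136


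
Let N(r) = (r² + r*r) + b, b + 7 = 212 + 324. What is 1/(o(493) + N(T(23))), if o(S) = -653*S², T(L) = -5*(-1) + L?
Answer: -1/158708900 ≈ -6.3008e-9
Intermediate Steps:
b = 529 (b = -7 + (212 + 324) = -7 + 536 = 529)
T(L) = 5 + L
N(r) = 529 + 2*r² (N(r) = (r² + r*r) + 529 = (r² + r²) + 529 = 2*r² + 529 = 529 + 2*r²)
1/(o(493) + N(T(23))) = 1/(-653*493² + (529 + 2*(5 + 23)²)) = 1/(-653*243049 + (529 + 2*28²)) = 1/(-158710997 + (529 + 2*784)) = 1/(-158710997 + (529 + 1568)) = 1/(-158710997 + 2097) = 1/(-158708900) = -1/158708900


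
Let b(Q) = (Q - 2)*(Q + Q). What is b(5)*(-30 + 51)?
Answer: 630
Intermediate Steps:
b(Q) = 2*Q*(-2 + Q) (b(Q) = (-2 + Q)*(2*Q) = 2*Q*(-2 + Q))
b(5)*(-30 + 51) = (2*5*(-2 + 5))*(-30 + 51) = (2*5*3)*21 = 30*21 = 630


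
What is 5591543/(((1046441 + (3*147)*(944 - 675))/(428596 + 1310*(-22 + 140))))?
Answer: 1630426840284/582535 ≈ 2.7988e+6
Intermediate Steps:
5591543/(((1046441 + (3*147)*(944 - 675))/(428596 + 1310*(-22 + 140)))) = 5591543/(((1046441 + 441*269)/(428596 + 1310*118))) = 5591543/(((1046441 + 118629)/(428596 + 154580))) = 5591543/((1165070/583176)) = 5591543/((1165070*(1/583176))) = 5591543/(582535/291588) = 5591543*(291588/582535) = 1630426840284/582535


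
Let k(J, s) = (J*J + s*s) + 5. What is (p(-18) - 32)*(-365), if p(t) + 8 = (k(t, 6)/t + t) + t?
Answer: 632545/18 ≈ 35141.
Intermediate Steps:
k(J, s) = 5 + J² + s² (k(J, s) = (J² + s²) + 5 = 5 + J² + s²)
p(t) = -8 + 2*t + (41 + t²)/t (p(t) = -8 + (((5 + t² + 6²)/t + t) + t) = -8 + (((5 + t² + 36)/t + t) + t) = -8 + (((41 + t²)/t + t) + t) = -8 + ((t + (41 + t²)/t) + t) = -8 + (2*t + (41 + t²)/t) = -8 + 2*t + (41 + t²)/t)
(p(-18) - 32)*(-365) = ((-8 + 3*(-18) + 41/(-18)) - 32)*(-365) = ((-8 - 54 + 41*(-1/18)) - 32)*(-365) = ((-8 - 54 - 41/18) - 32)*(-365) = (-1157/18 - 32)*(-365) = -1733/18*(-365) = 632545/18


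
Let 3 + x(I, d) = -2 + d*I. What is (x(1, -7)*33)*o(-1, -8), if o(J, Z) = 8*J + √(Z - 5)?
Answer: 3168 - 396*I*√13 ≈ 3168.0 - 1427.8*I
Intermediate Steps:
x(I, d) = -5 + I*d (x(I, d) = -3 + (-2 + d*I) = -3 + (-2 + I*d) = -5 + I*d)
o(J, Z) = √(-5 + Z) + 8*J (o(J, Z) = 8*J + √(-5 + Z) = √(-5 + Z) + 8*J)
(x(1, -7)*33)*o(-1, -8) = ((-5 + 1*(-7))*33)*(√(-5 - 8) + 8*(-1)) = ((-5 - 7)*33)*(√(-13) - 8) = (-12*33)*(I*√13 - 8) = -396*(-8 + I*√13) = 3168 - 396*I*√13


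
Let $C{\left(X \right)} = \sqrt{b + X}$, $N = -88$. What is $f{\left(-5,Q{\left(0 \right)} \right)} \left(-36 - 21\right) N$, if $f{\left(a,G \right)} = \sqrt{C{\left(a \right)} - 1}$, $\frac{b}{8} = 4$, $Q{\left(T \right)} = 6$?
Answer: $5016 \sqrt{-1 + 3 \sqrt{3}} \approx 10275.0$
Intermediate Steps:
$b = 32$ ($b = 8 \cdot 4 = 32$)
$C{\left(X \right)} = \sqrt{32 + X}$
$f{\left(a,G \right)} = \sqrt{-1 + \sqrt{32 + a}}$ ($f{\left(a,G \right)} = \sqrt{\sqrt{32 + a} - 1} = \sqrt{-1 + \sqrt{32 + a}}$)
$f{\left(-5,Q{\left(0 \right)} \right)} \left(-36 - 21\right) N = \sqrt{-1 + \sqrt{32 - 5}} \left(-36 - 21\right) \left(-88\right) = \sqrt{-1 + \sqrt{27}} \left(-57\right) \left(-88\right) = \sqrt{-1 + 3 \sqrt{3}} \left(-57\right) \left(-88\right) = - 57 \sqrt{-1 + 3 \sqrt{3}} \left(-88\right) = 5016 \sqrt{-1 + 3 \sqrt{3}}$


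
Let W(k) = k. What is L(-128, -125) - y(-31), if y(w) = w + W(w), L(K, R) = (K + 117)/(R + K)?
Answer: 1427/23 ≈ 62.043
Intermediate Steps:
L(K, R) = (117 + K)/(K + R)
y(w) = 2*w (y(w) = w + w = 2*w)
L(-128, -125) - y(-31) = (117 - 128)/(-128 - 125) - 2*(-31) = -11/(-253) - 1*(-62) = -1/253*(-11) + 62 = 1/23 + 62 = 1427/23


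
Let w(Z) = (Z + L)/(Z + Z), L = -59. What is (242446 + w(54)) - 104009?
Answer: 14951191/108 ≈ 1.3844e+5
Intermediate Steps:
w(Z) = (-59 + Z)/(2*Z) (w(Z) = (Z - 59)/(Z + Z) = (-59 + Z)/((2*Z)) = (-59 + Z)*(1/(2*Z)) = (-59 + Z)/(2*Z))
(242446 + w(54)) - 104009 = (242446 + (½)*(-59 + 54)/54) - 104009 = (242446 + (½)*(1/54)*(-5)) - 104009 = (242446 - 5/108) - 104009 = 26184163/108 - 104009 = 14951191/108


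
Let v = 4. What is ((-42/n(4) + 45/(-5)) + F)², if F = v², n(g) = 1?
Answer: 1225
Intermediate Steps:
F = 16 (F = 4² = 16)
((-42/n(4) + 45/(-5)) + F)² = ((-42/1 + 45/(-5)) + 16)² = ((-42*1 + 45*(-⅕)) + 16)² = ((-42 - 9) + 16)² = (-51 + 16)² = (-35)² = 1225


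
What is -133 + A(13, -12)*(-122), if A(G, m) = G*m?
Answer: 18899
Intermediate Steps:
-133 + A(13, -12)*(-122) = -133 + (13*(-12))*(-122) = -133 - 156*(-122) = -133 + 19032 = 18899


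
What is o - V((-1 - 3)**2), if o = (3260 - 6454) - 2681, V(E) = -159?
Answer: -5716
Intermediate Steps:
o = -5875 (o = -3194 - 2681 = -5875)
o - V((-1 - 3)**2) = -5875 - 1*(-159) = -5875 + 159 = -5716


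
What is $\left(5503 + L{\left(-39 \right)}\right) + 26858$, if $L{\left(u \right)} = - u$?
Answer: $32400$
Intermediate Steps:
$\left(5503 + L{\left(-39 \right)}\right) + 26858 = \left(5503 - -39\right) + 26858 = \left(5503 + 39\right) + 26858 = 5542 + 26858 = 32400$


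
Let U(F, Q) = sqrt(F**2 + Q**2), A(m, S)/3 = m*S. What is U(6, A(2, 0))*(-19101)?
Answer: -114606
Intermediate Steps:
A(m, S) = 3*S*m (A(m, S) = 3*(m*S) = 3*(S*m) = 3*S*m)
U(6, A(2, 0))*(-19101) = sqrt(6**2 + (3*0*2)**2)*(-19101) = sqrt(36 + 0**2)*(-19101) = sqrt(36 + 0)*(-19101) = sqrt(36)*(-19101) = 6*(-19101) = -114606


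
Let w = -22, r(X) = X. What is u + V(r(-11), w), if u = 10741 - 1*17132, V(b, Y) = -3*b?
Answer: -6358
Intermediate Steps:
u = -6391 (u = 10741 - 17132 = -6391)
u + V(r(-11), w) = -6391 - 3*(-11) = -6391 + 33 = -6358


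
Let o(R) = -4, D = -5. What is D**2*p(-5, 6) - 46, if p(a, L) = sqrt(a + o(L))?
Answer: -46 + 75*I ≈ -46.0 + 75.0*I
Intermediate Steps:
p(a, L) = sqrt(-4 + a) (p(a, L) = sqrt(a - 4) = sqrt(-4 + a))
D**2*p(-5, 6) - 46 = (-5)**2*sqrt(-4 - 5) - 46 = 25*sqrt(-9) - 46 = 25*(3*I) - 46 = 75*I - 46 = -46 + 75*I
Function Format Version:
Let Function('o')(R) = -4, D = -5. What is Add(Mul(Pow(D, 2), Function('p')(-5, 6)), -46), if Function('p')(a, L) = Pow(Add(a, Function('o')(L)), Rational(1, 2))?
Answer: Add(-46, Mul(75, I)) ≈ Add(-46.000, Mul(75.000, I))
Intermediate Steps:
Function('p')(a, L) = Pow(Add(-4, a), Rational(1, 2)) (Function('p')(a, L) = Pow(Add(a, -4), Rational(1, 2)) = Pow(Add(-4, a), Rational(1, 2)))
Add(Mul(Pow(D, 2), Function('p')(-5, 6)), -46) = Add(Mul(Pow(-5, 2), Pow(Add(-4, -5), Rational(1, 2))), -46) = Add(Mul(25, Pow(-9, Rational(1, 2))), -46) = Add(Mul(25, Mul(3, I)), -46) = Add(Mul(75, I), -46) = Add(-46, Mul(75, I))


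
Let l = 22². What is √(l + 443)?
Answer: 3*√103 ≈ 30.447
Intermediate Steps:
l = 484
√(l + 443) = √(484 + 443) = √927 = 3*√103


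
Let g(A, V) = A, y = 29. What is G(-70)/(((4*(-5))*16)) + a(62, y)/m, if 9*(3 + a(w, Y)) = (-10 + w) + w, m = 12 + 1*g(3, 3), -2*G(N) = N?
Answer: 1541/2880 ≈ 0.53507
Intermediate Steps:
G(N) = -N/2
m = 15 (m = 12 + 1*3 = 12 + 3 = 15)
a(w, Y) = -37/9 + 2*w/9 (a(w, Y) = -3 + ((-10 + w) + w)/9 = -3 + (-10 + 2*w)/9 = -3 + (-10/9 + 2*w/9) = -37/9 + 2*w/9)
G(-70)/(((4*(-5))*16)) + a(62, y)/m = (-½*(-70))/(((4*(-5))*16)) + (-37/9 + (2/9)*62)/15 = 35/((-20*16)) + (-37/9 + 124/9)*(1/15) = 35/(-320) + (29/3)*(1/15) = 35*(-1/320) + 29/45 = -7/64 + 29/45 = 1541/2880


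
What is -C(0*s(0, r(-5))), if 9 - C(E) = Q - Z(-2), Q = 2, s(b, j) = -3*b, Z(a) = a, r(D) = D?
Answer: -5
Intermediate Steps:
C(E) = 5 (C(E) = 9 - (2 - 1*(-2)) = 9 - (2 + 2) = 9 - 1*4 = 9 - 4 = 5)
-C(0*s(0, r(-5))) = -1*5 = -5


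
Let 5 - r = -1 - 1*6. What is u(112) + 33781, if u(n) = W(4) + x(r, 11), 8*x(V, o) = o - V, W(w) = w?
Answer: 270279/8 ≈ 33785.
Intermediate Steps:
r = 12 (r = 5 - (-1 - 1*6) = 5 - (-1 - 6) = 5 - 1*(-7) = 5 + 7 = 12)
x(V, o) = -V/8 + o/8 (x(V, o) = (o - V)/8 = -V/8 + o/8)
u(n) = 31/8 (u(n) = 4 + (-⅛*12 + (⅛)*11) = 4 + (-3/2 + 11/8) = 4 - ⅛ = 31/8)
u(112) + 33781 = 31/8 + 33781 = 270279/8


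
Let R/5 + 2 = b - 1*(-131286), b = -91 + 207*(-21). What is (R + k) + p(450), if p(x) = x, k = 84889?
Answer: 719569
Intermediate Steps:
b = -4438 (b = -91 - 4347 = -4438)
R = 634230 (R = -10 + 5*(-4438 - 1*(-131286)) = -10 + 5*(-4438 + 131286) = -10 + 5*126848 = -10 + 634240 = 634230)
(R + k) + p(450) = (634230 + 84889) + 450 = 719119 + 450 = 719569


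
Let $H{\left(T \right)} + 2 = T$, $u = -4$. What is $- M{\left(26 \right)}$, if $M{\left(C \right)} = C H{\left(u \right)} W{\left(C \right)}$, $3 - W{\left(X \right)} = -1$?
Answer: $624$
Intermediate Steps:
$H{\left(T \right)} = -2 + T$
$W{\left(X \right)} = 4$ ($W{\left(X \right)} = 3 - -1 = 3 + 1 = 4$)
$M{\left(C \right)} = - 24 C$ ($M{\left(C \right)} = C \left(-2 - 4\right) 4 = C \left(-6\right) 4 = - 6 C 4 = - 24 C$)
$- M{\left(26 \right)} = - \left(-24\right) 26 = \left(-1\right) \left(-624\right) = 624$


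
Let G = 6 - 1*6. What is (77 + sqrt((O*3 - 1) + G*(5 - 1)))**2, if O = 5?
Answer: (77 + sqrt(14))**2 ≈ 6519.2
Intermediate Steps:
G = 0 (G = 6 - 6 = 0)
(77 + sqrt((O*3 - 1) + G*(5 - 1)))**2 = (77 + sqrt((5*3 - 1) + 0*(5 - 1)))**2 = (77 + sqrt((15 - 1) + 0*4))**2 = (77 + sqrt(14 + 0))**2 = (77 + sqrt(14))**2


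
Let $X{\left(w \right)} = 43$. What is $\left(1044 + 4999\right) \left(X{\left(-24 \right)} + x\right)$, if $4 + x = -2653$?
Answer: $-15796402$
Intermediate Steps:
$x = -2657$ ($x = -4 - 2653 = -2657$)
$\left(1044 + 4999\right) \left(X{\left(-24 \right)} + x\right) = \left(1044 + 4999\right) \left(43 - 2657\right) = 6043 \left(-2614\right) = -15796402$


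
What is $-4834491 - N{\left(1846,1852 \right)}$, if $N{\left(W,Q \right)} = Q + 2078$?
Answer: $-4838421$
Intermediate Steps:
$N{\left(W,Q \right)} = 2078 + Q$
$-4834491 - N{\left(1846,1852 \right)} = -4834491 - \left(2078 + 1852\right) = -4834491 - 3930 = -4838421$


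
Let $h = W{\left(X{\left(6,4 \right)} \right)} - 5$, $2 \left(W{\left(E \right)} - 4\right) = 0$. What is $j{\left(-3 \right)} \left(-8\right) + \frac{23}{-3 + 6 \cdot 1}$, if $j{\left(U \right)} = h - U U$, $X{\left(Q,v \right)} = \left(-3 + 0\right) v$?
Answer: $\frac{263}{3} \approx 87.667$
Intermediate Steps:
$X{\left(Q,v \right)} = - 3 v$
$W{\left(E \right)} = 4$ ($W{\left(E \right)} = 4 + \frac{1}{2} \cdot 0 = 4 + 0 = 4$)
$h = -1$ ($h = 4 - 5 = -1$)
$j{\left(U \right)} = -1 - U^{2}$ ($j{\left(U \right)} = -1 - U U = -1 - U^{2}$)
$j{\left(-3 \right)} \left(-8\right) + \frac{23}{-3 + 6 \cdot 1} = \left(-1 - \left(-3\right)^{2}\right) \left(-8\right) + \frac{23}{-3 + 6 \cdot 1} = \left(-1 - 9\right) \left(-8\right) + \frac{23}{-3 + 6} = \left(-1 - 9\right) \left(-8\right) + \frac{23}{3} = \left(-10\right) \left(-8\right) + 23 \cdot \frac{1}{3} = 80 + \frac{23}{3} = \frac{263}{3}$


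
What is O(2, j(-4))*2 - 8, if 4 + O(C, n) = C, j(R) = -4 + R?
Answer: -12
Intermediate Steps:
O(C, n) = -4 + C
O(2, j(-4))*2 - 8 = (-4 + 2)*2 - 8 = -2*2 - 8 = -4 - 8 = -12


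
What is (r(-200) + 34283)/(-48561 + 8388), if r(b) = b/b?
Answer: -11428/13391 ≈ -0.85341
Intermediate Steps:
r(b) = 1
(r(-200) + 34283)/(-48561 + 8388) = (1 + 34283)/(-48561 + 8388) = 34284/(-40173) = 34284*(-1/40173) = -11428/13391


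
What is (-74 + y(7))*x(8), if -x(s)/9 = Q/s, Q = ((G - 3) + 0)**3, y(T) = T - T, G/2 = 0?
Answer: -8991/4 ≈ -2247.8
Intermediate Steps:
G = 0 (G = 2*0 = 0)
y(T) = 0
Q = -27 (Q = ((0 - 3) + 0)**3 = (-3 + 0)**3 = (-3)**3 = -27)
x(s) = 243/s (x(s) = -(-243)/s = 243/s)
(-74 + y(7))*x(8) = (-74 + 0)*(243/8) = -17982/8 = -74*243/8 = -8991/4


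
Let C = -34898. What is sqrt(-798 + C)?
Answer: 4*I*sqrt(2231) ≈ 188.93*I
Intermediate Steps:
sqrt(-798 + C) = sqrt(-798 - 34898) = sqrt(-35696) = 4*I*sqrt(2231)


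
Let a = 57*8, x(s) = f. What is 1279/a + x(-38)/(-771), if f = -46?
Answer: 335695/117192 ≈ 2.8645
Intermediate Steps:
x(s) = -46
a = 456
1279/a + x(-38)/(-771) = 1279/456 - 46/(-771) = 1279*(1/456) - 46*(-1/771) = 1279/456 + 46/771 = 335695/117192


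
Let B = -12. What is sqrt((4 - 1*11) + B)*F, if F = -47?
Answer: -47*I*sqrt(19) ≈ -204.87*I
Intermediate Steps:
sqrt((4 - 1*11) + B)*F = sqrt((4 - 1*11) - 12)*(-47) = sqrt((4 - 11) - 12)*(-47) = sqrt(-7 - 12)*(-47) = sqrt(-19)*(-47) = (I*sqrt(19))*(-47) = -47*I*sqrt(19)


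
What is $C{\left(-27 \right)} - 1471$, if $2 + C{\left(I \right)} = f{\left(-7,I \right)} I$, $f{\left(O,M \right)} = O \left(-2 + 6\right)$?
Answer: $-717$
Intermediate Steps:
$f{\left(O,M \right)} = 4 O$ ($f{\left(O,M \right)} = O 4 = 4 O$)
$C{\left(I \right)} = -2 - 28 I$ ($C{\left(I \right)} = -2 + 4 \left(-7\right) I = -2 - 28 I$)
$C{\left(-27 \right)} - 1471 = \left(-2 - -756\right) - 1471 = \left(-2 + 756\right) - 1471 = 754 - 1471 = -717$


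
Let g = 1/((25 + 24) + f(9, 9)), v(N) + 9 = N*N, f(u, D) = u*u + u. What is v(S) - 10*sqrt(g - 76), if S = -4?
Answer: 7 - 10*I*sqrt(1468257)/139 ≈ 7.0 - 87.174*I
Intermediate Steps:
f(u, D) = u + u**2 (f(u, D) = u**2 + u = u + u**2)
v(N) = -9 + N**2 (v(N) = -9 + N*N = -9 + N**2)
g = 1/139 (g = 1/((25 + 24) + 9*(1 + 9)) = 1/(49 + 9*10) = 1/(49 + 90) = 1/139 ≈ 0.0071942)
v(S) - 10*sqrt(g - 76) = (-9 + (-4)**2) - 10*sqrt(1/139 - 76) = (-9 + 16) - 10*I*sqrt(1468257)/139 = 7 - 10*I*sqrt(1468257)/139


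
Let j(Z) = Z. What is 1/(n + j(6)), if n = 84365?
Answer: 1/84371 ≈ 1.1852e-5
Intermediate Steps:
1/(n + j(6)) = 1/(84365 + 6) = 1/84371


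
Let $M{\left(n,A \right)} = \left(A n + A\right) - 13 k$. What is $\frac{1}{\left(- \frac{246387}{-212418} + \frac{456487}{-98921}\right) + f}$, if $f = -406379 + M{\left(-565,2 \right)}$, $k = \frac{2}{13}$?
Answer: $- \frac{7004200326}{2854298868383647} \approx -2.4539 \cdot 10^{-6}$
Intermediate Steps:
$k = \frac{2}{13}$ ($k = 2 \cdot \frac{1}{13} = \frac{2}{13} \approx 0.15385$)
$M{\left(n,A \right)} = -2 + A + A n$ ($M{\left(n,A \right)} = \left(A n + A\right) - 2 = \left(A + A n\right) - 2 = -2 + A + A n$)
$f = -407509$ ($f = -406379 + \left(-2 + 2 + 2 \left(-565\right)\right) = -406379 - 1130 = -407509$)
$\frac{1}{\left(- \frac{246387}{-212418} + \frac{456487}{-98921}\right) + f} = \frac{1}{\left(- \frac{246387}{-212418} + \frac{456487}{-98921}\right) - 407509} = \frac{1}{\left(\left(-246387\right) \left(- \frac{1}{212418}\right) + 456487 \left(- \frac{1}{98921}\right)\right) - 407509} = \frac{1}{\left(\frac{82129}{70806} - \frac{456487}{98921}\right) - 407509} = \frac{1}{- \frac{24197735713}{7004200326} - 407509} = \frac{1}{- \frac{2854298868383647}{7004200326}} = - \frac{7004200326}{2854298868383647}$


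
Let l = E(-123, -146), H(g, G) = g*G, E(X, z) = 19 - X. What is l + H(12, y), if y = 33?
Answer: 538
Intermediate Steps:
H(g, G) = G*g
l = 142 (l = 19 - 1*(-123) = 19 + 123 = 142)
l + H(12, y) = 142 + 33*12 = 142 + 396 = 538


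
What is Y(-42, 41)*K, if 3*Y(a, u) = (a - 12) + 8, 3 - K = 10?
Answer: 322/3 ≈ 107.33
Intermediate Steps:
K = -7 (K = 3 - 1*10 = 3 - 10 = -7)
Y(a, u) = -4/3 + a/3 (Y(a, u) = ((a - 12) + 8)/3 = ((-12 + a) + 8)/3 = (-4 + a)/3 = -4/3 + a/3)
Y(-42, 41)*K = (-4/3 + (⅓)*(-42))*(-7) = (-4/3 - 14)*(-7) = -46/3*(-7) = 322/3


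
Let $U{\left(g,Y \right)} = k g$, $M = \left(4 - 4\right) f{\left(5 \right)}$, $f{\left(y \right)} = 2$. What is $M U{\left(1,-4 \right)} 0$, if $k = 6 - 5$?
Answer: $0$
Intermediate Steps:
$k = 1$ ($k = 6 - 5 = 1$)
$M = 0$ ($M = \left(4 - 4\right) 2 = 0 \cdot 2 = 0$)
$U{\left(g,Y \right)} = g$ ($U{\left(g,Y \right)} = 1 g = g$)
$M U{\left(1,-4 \right)} 0 = 0 \cdot 1 \cdot 0 = 0 \cdot 0 = 0$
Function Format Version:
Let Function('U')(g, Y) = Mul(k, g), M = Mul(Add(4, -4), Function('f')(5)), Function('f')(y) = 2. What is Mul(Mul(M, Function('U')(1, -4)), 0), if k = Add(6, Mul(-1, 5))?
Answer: 0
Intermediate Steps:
k = 1 (k = Add(6, -5) = 1)
M = 0 (M = Mul(Add(4, -4), 2) = Mul(0, 2) = 0)
Function('U')(g, Y) = g (Function('U')(g, Y) = Mul(1, g) = g)
Mul(Mul(M, Function('U')(1, -4)), 0) = Mul(Mul(0, 1), 0) = Mul(0, 0) = 0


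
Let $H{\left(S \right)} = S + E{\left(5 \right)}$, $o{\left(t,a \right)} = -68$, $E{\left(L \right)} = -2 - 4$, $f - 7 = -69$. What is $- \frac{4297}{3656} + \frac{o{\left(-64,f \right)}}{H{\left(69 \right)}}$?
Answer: $- \frac{519319}{230328} \approx -2.2547$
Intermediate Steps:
$f = -62$ ($f = 7 - 69 = -62$)
$E{\left(L \right)} = -6$ ($E{\left(L \right)} = -2 - 4 = -6$)
$H{\left(S \right)} = -6 + S$ ($H{\left(S \right)} = S - 6 = -6 + S$)
$- \frac{4297}{3656} + \frac{o{\left(-64,f \right)}}{H{\left(69 \right)}} = - \frac{4297}{3656} - \frac{68}{-6 + 69} = \left(-4297\right) \frac{1}{3656} - \frac{68}{63} = - \frac{4297}{3656} - \frac{68}{63} = - \frac{519319}{230328}$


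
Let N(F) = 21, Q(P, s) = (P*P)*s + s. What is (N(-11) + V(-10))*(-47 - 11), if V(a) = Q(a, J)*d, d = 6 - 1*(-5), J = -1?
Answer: 63220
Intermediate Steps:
Q(P, s) = s + s*P² (Q(P, s) = P²*s + s = s*P² + s = s + s*P²)
d = 11 (d = 6 + 5 = 11)
V(a) = -11 - 11*a² (V(a) = -(1 + a²)*11 = (-1 - a²)*11 = -11 - 11*a²)
(N(-11) + V(-10))*(-47 - 11) = (21 + (-11 - 11*(-10)²))*(-47 - 11) = (21 + (-11 - 11*100))*(-58) = (21 + (-11 - 1100))*(-58) = (21 - 1111)*(-58) = -1090*(-58) = 63220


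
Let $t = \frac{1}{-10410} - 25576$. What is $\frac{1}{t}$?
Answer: $- \frac{10410}{266246161} \approx -3.9099 \cdot 10^{-5}$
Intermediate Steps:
$t = - \frac{266246161}{10410}$ ($t = - \frac{1}{10410} - 25576 = - \frac{266246161}{10410} \approx -25576.0$)
$\frac{1}{t} = \frac{1}{- \frac{266246161}{10410}} = - \frac{10410}{266246161}$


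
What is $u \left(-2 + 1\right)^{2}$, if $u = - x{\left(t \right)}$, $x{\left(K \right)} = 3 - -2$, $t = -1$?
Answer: $-5$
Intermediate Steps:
$x{\left(K \right)} = 5$ ($x{\left(K \right)} = 3 + 2 = 5$)
$u = -5$ ($u = \left(-1\right) 5 = -5$)
$u \left(-2 + 1\right)^{2} = - 5 \left(-2 + 1\right)^{2} = - 5 \left(-1\right)^{2} = \left(-5\right) 1 = -5$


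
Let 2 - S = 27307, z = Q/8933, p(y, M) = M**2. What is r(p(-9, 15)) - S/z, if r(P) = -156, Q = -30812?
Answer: -248722237/30812 ≈ -8072.3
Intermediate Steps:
z = -30812/8933 ≈ -3.4492
S = -27305 (S = 2 - 1*27307 = 2 - 27307 = -27305)
r(p(-9, 15)) - S/z = -156 - (-27305)/(-30812/8933) = -156 - (-27305)*(-8933)/30812 = -156 - 1*243915565/30812 = -156 - 243915565/30812 = -248722237/30812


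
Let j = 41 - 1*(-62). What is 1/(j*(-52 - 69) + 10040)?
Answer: -1/2423 ≈ -0.00041271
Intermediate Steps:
j = 103 (j = 41 + 62 = 103)
1/(j*(-52 - 69) + 10040) = 1/(103*(-52 - 69) + 10040) = 1/(103*(-121) + 10040) = 1/(-12463 + 10040) = 1/(-2423) = -1/2423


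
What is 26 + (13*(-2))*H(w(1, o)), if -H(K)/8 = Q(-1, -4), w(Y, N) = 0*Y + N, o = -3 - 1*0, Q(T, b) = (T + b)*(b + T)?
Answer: 5226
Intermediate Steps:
Q(T, b) = (T + b)² (Q(T, b) = (T + b)*(T + b) = (T + b)²)
o = -3 (o = -3 + 0 = -3)
w(Y, N) = N (w(Y, N) = 0 + N = N)
H(K) = -200 (H(K) = -8*(-1 - 4)² = -8*(-5)² = -8*25 = -200)
26 + (13*(-2))*H(w(1, o)) = 26 + (13*(-2))*(-200) = 26 - 26*(-200) = 26 + 5200 = 5226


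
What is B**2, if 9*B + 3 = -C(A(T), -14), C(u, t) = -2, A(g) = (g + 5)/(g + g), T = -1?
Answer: 1/81 ≈ 0.012346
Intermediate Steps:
A(g) = (5 + g)/(2*g) (A(g) = (5 + g)/((2*g)) = (5 + g)*(1/(2*g)) = (5 + g)/(2*g))
B = -1/9 (B = -1/3 + (-1*(-2))/9 = -1/3 + (1/9)*2 = -1/3 + 2/9 = -1/9 ≈ -0.11111)
B**2 = (-1/9)**2 = 1/81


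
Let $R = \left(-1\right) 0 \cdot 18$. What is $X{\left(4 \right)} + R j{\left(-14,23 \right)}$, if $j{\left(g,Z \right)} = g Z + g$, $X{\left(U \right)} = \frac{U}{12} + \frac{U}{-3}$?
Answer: $-1$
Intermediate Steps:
$X{\left(U \right)} = - \frac{U}{4}$ ($X{\left(U \right)} = U \frac{1}{12} + U \left(- \frac{1}{3}\right) = \frac{U}{12} - \frac{U}{3} = - \frac{U}{4}$)
$j{\left(g,Z \right)} = g + Z g$ ($j{\left(g,Z \right)} = Z g + g = g + Z g$)
$R = 0$ ($R = 0 \cdot 18 = 0$)
$X{\left(4 \right)} + R j{\left(-14,23 \right)} = \left(- \frac{1}{4}\right) 4 + 0 \left(- 14 \left(1 + 23\right)\right) = -1 + 0 \left(\left(-14\right) 24\right) = -1 + 0 \left(-336\right) = -1 + 0 = -1$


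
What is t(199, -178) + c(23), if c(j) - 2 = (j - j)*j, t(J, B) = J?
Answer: 201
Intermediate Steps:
c(j) = 2 (c(j) = 2 + (j - j)*j = 2 + 0*j = 2 + 0 = 2)
t(199, -178) + c(23) = 199 + 2 = 201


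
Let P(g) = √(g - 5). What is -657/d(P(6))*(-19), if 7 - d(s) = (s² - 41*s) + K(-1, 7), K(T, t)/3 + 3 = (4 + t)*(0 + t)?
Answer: -12483/175 ≈ -71.331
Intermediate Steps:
P(g) = √(-5 + g)
K(T, t) = -9 + 3*t*(4 + t) (K(T, t) = -9 + 3*((4 + t)*(0 + t)) = -9 + 3*((4 + t)*t) = -9 + 3*(t*(4 + t)) = -9 + 3*t*(4 + t))
d(s) = -215 - s² + 41*s (d(s) = 7 - ((s² - 41*s) + (-9 + 3*7² + 12*7)) = 7 - ((s² - 41*s) + (-9 + 3*49 + 84)) = 7 - ((s² - 41*s) + (-9 + 147 + 84)) = 7 - ((s² - 41*s) + 222) = 7 - (222 + s² - 41*s) = 7 + (-222 - s² + 41*s) = -215 - s² + 41*s)
-657/d(P(6))*(-19) = -657/(-215 - (√(-5 + 6))² + 41*√(-5 + 6))*(-19) = -657/(-215 - (√1)² + 41*√1)*(-19) = -657/(-215 - 1*1² + 41*1)*(-19) = -657/(-215 - 1*1 + 41)*(-19) = -657/(-215 - 1 + 41)*(-19) = -657/(-175)*(-19) = -657*(-1/175)*(-19) = (657/175)*(-19) = -12483/175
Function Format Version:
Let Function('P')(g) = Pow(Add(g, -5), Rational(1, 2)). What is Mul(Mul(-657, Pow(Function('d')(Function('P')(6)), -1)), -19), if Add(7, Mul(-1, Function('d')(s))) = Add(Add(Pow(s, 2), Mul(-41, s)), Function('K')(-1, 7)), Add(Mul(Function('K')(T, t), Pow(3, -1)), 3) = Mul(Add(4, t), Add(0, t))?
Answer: Rational(-12483, 175) ≈ -71.331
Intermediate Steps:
Function('P')(g) = Pow(Add(-5, g), Rational(1, 2))
Function('K')(T, t) = Add(-9, Mul(3, t, Add(4, t))) (Function('K')(T, t) = Add(-9, Mul(3, Mul(Add(4, t), Add(0, t)))) = Add(-9, Mul(3, Mul(Add(4, t), t))) = Add(-9, Mul(3, Mul(t, Add(4, t)))) = Add(-9, Mul(3, t, Add(4, t))))
Function('d')(s) = Add(-215, Mul(-1, Pow(s, 2)), Mul(41, s)) (Function('d')(s) = Add(7, Mul(-1, Add(Add(Pow(s, 2), Mul(-41, s)), Add(-9, Mul(3, Pow(7, 2)), Mul(12, 7))))) = Add(7, Mul(-1, Add(Add(Pow(s, 2), Mul(-41, s)), Add(-9, Mul(3, 49), 84)))) = Add(7, Mul(-1, Add(Add(Pow(s, 2), Mul(-41, s)), Add(-9, 147, 84)))) = Add(7, Mul(-1, Add(Add(Pow(s, 2), Mul(-41, s)), 222))) = Add(7, Mul(-1, Add(222, Pow(s, 2), Mul(-41, s)))) = Add(7, Add(-222, Mul(-1, Pow(s, 2)), Mul(41, s))) = Add(-215, Mul(-1, Pow(s, 2)), Mul(41, s)))
Mul(Mul(-657, Pow(Function('d')(Function('P')(6)), -1)), -19) = Mul(Mul(-657, Pow(Add(-215, Mul(-1, Pow(Pow(Add(-5, 6), Rational(1, 2)), 2)), Mul(41, Pow(Add(-5, 6), Rational(1, 2)))), -1)), -19) = Mul(Mul(-657, Pow(Add(-215, Mul(-1, Pow(Pow(1, Rational(1, 2)), 2)), Mul(41, Pow(1, Rational(1, 2)))), -1)), -19) = Mul(Mul(-657, Pow(Add(-215, Mul(-1, Pow(1, 2)), Mul(41, 1)), -1)), -19) = Mul(Mul(-657, Pow(Add(-215, Mul(-1, 1), 41), -1)), -19) = Mul(Mul(-657, Pow(Add(-215, -1, 41), -1)), -19) = Mul(Mul(-657, Pow(-175, -1)), -19) = Mul(Mul(-657, Rational(-1, 175)), -19) = Mul(Rational(657, 175), -19) = Rational(-12483, 175)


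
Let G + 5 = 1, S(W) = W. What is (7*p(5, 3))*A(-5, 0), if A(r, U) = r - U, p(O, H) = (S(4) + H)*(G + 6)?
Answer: -490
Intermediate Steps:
G = -4 (G = -5 + 1 = -4)
p(O, H) = 8 + 2*H (p(O, H) = (4 + H)*(-4 + 6) = (4 + H)*2 = 8 + 2*H)
(7*p(5, 3))*A(-5, 0) = (7*(8 + 2*3))*(-5 - 1*0) = (7*(8 + 6))*(-5 + 0) = (7*14)*(-5) = 98*(-5) = -490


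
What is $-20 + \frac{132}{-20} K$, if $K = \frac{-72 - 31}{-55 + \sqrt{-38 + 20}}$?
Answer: $- \frac{98249}{3043} - \frac{10197 i \sqrt{2}}{15215} \approx -32.287 - 0.9478 i$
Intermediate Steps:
$K = - \frac{103}{-55 + 3 i \sqrt{2}}$ ($K = - \frac{103}{-55 + \sqrt{-18}} = - \frac{103}{-55 + 3 i \sqrt{2}} \approx 1.8617 + 0.14361 i$)
$-20 + \frac{132}{-20} K = -20 + \frac{132}{-20} \left(\frac{5665}{3043} + \frac{309 i \sqrt{2}}{3043}\right) = -20 + 132 \left(- \frac{1}{20}\right) \left(\frac{5665}{3043} + \frac{309 i \sqrt{2}}{3043}\right) = -20 - \frac{33 \left(\frac{5665}{3043} + \frac{309 i \sqrt{2}}{3043}\right)}{5} = -20 - \left(\frac{37389}{3043} + \frac{10197 i \sqrt{2}}{15215}\right) = - \frac{98249}{3043} - \frac{10197 i \sqrt{2}}{15215}$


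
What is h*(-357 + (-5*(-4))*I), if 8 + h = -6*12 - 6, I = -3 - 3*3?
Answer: 51342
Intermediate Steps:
I = -12 (I = -3 - 9 = -12)
h = -86 (h = -8 + (-6*12 - 6) = -8 + (-72 - 6) = -8 - 78 = -86)
h*(-357 + (-5*(-4))*I) = -86*(-357 - 5*(-4)*(-12)) = -86*(-357 + 20*(-12)) = -86*(-357 - 240) = -86*(-597) = 51342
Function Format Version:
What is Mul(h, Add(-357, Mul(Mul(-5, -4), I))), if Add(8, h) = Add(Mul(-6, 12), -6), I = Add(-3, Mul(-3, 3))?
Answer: 51342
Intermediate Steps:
I = -12 (I = Add(-3, -9) = -12)
h = -86 (h = Add(-8, Add(Mul(-6, 12), -6)) = Add(-8, Add(-72, -6)) = Add(-8, -78) = -86)
Mul(h, Add(-357, Mul(Mul(-5, -4), I))) = Mul(-86, Add(-357, Mul(Mul(-5, -4), -12))) = Mul(-86, Add(-357, Mul(20, -12))) = Mul(-86, Add(-357, -240)) = Mul(-86, -597) = 51342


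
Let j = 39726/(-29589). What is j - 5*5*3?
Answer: -752967/9863 ≈ -76.343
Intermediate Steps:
j = -13242/9863 (j = 39726*(-1/29589) = -13242/9863 ≈ -1.3426)
j - 5*5*3 = -13242/9863 - 5*5*3 = -13242/9863 - 25*3 = -13242/9863 - 1*75 = -13242/9863 - 75 = -752967/9863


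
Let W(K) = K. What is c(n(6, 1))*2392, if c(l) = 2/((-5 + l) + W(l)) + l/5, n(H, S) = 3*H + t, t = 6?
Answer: 2492464/215 ≈ 11593.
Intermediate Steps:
n(H, S) = 6 + 3*H (n(H, S) = 3*H + 6 = 6 + 3*H)
c(l) = 2/(-5 + 2*l) + l/5 (c(l) = 2/((-5 + l) + l) + l/5 = 2/(-5 + 2*l) + l*(⅕) = 2/(-5 + 2*l) + l/5)
c(n(6, 1))*2392 = ((10 - 5*(6 + 3*6) + 2*(6 + 3*6)²)/(5*(-5 + 2*(6 + 3*6))))*2392 = ((10 - 5*(6 + 18) + 2*(6 + 18)²)/(5*(-5 + 2*(6 + 18))))*2392 = ((10 - 5*24 + 2*24²)/(5*(-5 + 2*24)))*2392 = ((10 - 120 + 2*576)/(5*(-5 + 48)))*2392 = ((⅕)*(10 - 120 + 1152)/43)*2392 = ((⅕)*(1/43)*1042)*2392 = (1042/215)*2392 = 2492464/215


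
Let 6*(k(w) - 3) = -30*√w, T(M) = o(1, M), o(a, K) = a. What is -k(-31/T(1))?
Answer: -3 + 5*I*√31 ≈ -3.0 + 27.839*I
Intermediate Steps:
T(M) = 1
k(w) = 3 - 5*√w (k(w) = 3 + (-30*√w)/6 = 3 - 5*√w)
-k(-31/T(1)) = -(3 - 5*√(-31)) = -(3 - 5*I*√31) = -3 + 5*I*√31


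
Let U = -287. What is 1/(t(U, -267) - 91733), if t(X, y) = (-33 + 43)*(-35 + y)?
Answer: -1/94753 ≈ -1.0554e-5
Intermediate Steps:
t(X, y) = -350 + 10*y (t(X, y) = 10*(-35 + y) = -350 + 10*y)
1/(t(U, -267) - 91733) = 1/((-350 + 10*(-267)) - 91733) = 1/((-350 - 2670) - 91733) = 1/(-3020 - 91733) = 1/(-94753) = -1/94753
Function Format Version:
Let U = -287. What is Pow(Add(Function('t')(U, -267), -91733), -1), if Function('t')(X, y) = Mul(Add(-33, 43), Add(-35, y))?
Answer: Rational(-1, 94753) ≈ -1.0554e-5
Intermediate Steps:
Function('t')(X, y) = Add(-350, Mul(10, y)) (Function('t')(X, y) = Mul(10, Add(-35, y)) = Add(-350, Mul(10, y)))
Pow(Add(Function('t')(U, -267), -91733), -1) = Pow(Add(Add(-350, Mul(10, -267)), -91733), -1) = Pow(Add(Add(-350, -2670), -91733), -1) = Pow(Add(-3020, -91733), -1) = Pow(-94753, -1) = Rational(-1, 94753)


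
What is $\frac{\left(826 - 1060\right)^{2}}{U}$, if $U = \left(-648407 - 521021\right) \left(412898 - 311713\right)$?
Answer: $- \frac{1053}{2275549465} \approx -4.6275 \cdot 10^{-7}$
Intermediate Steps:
$U = -118328572180$ ($U = \left(-1169428\right) 101185 = -118328572180$)
$\frac{\left(826 - 1060\right)^{2}}{U} = \frac{\left(826 - 1060\right)^{2}}{-118328572180} = \left(-234\right)^{2} \left(- \frac{1}{118328572180}\right) = 54756 \left(- \frac{1}{118328572180}\right) = - \frac{1053}{2275549465}$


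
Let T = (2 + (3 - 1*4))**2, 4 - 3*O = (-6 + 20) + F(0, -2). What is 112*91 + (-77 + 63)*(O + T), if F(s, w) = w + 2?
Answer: 30674/3 ≈ 10225.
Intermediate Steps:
F(s, w) = 2 + w
O = -10/3 (O = 4/3 - ((-6 + 20) + (2 - 2))/3 = 4/3 - (14 + 0)/3 = 4/3 - 1/3*14 = 4/3 - 14/3 = -10/3 ≈ -3.3333)
T = 1 (T = (2 + (3 - 4))**2 = (2 - 1)**2 = 1**2 = 1)
112*91 + (-77 + 63)*(O + T) = 112*91 + (-77 + 63)*(-10/3 + 1) = 10192 - 14*(-7/3) = 10192 + 98/3 = 30674/3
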